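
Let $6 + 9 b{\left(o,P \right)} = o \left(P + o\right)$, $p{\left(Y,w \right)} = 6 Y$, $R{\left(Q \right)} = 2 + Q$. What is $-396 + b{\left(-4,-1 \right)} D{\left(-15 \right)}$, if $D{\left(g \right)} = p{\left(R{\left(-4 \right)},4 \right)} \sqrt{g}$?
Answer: $-396 - \frac{56 i \sqrt{15}}{3} \approx -396.0 - 72.296 i$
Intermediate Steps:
$b{\left(o,P \right)} = - \frac{2}{3} + \frac{o \left(P + o\right)}{9}$
$D{\left(g \right)} = - 12 \sqrt{g}$ ($D{\left(g \right)} = 6 \left(2 - 4\right) \sqrt{g} = 6 \left(-2\right) \sqrt{g} = - 12 \sqrt{g}$)
$-396 + b{\left(-4,-1 \right)} D{\left(-15 \right)} = -396 + \left(- \frac{2}{3} + \frac{\left(-4\right)^{2}}{9} + \frac{1}{9} \left(-1\right) \left(-4\right)\right) \left(- 12 \sqrt{-15}\right) = -396 + \left(- \frac{2}{3} + \frac{1}{9} \cdot 16 + \frac{4}{9}\right) \left(- 12 i \sqrt{15}\right) = -396 + \left(- \frac{2}{3} + \frac{16}{9} + \frac{4}{9}\right) \left(- 12 i \sqrt{15}\right) = -396 + \frac{14 \left(- 12 i \sqrt{15}\right)}{9} = -396 - \frac{56 i \sqrt{15}}{3}$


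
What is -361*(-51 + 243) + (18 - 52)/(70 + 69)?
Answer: -9634402/139 ≈ -69312.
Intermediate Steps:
-361*(-51 + 243) + (18 - 52)/(70 + 69) = -361*192 - 34/139 = -69312 - 34*1/139 = -69312 - 34/139 = -9634402/139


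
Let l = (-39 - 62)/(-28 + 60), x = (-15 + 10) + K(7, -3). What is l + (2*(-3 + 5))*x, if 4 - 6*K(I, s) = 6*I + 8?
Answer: -5167/96 ≈ -53.823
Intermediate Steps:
K(I, s) = -⅔ - I (K(I, s) = ⅔ - (6*I + 8)/6 = ⅔ - (8 + 6*I)/6 = ⅔ + (-4/3 - I) = -⅔ - I)
x = -38/3 (x = (-15 + 10) + (-⅔ - 1*7) = -5 + (-⅔ - 7) = -5 - 23/3 = -38/3 ≈ -12.667)
l = -101/32 ≈ -3.1563
l + (2*(-3 + 5))*x = -101/32 + (2*(-3 + 5))*(-38/3) = -101/32 + (2*2)*(-38/3) = -101/32 + 4*(-38/3) = -101/32 - 152/3 = -5167/96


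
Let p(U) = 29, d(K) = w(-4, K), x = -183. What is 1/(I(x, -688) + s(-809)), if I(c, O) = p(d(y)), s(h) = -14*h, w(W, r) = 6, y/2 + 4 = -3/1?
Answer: 1/11355 ≈ 8.8067e-5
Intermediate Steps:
y = -14 (y = -8 + 2*(-3/1) = -8 + 2*(-3*1) = -8 + 2*(-3) = -8 - 6 = -14)
d(K) = 6
I(c, O) = 29
1/(I(x, -688) + s(-809)) = 1/(29 - 14*(-809)) = 1/(29 + 11326) = 1/11355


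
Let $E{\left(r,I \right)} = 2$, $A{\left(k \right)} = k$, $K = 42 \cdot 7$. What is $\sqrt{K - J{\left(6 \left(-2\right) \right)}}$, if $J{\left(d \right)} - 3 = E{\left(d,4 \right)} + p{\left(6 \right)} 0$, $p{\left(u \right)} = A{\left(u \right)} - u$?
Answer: $17$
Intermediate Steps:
$K = 294$
$p{\left(u \right)} = 0$ ($p{\left(u \right)} = u - u = 0$)
$J{\left(d \right)} = 5$ ($J{\left(d \right)} = 3 + \left(2 + 0 \cdot 0\right) = 3 + \left(2 + 0\right) = 3 + 2 = 5$)
$\sqrt{K - J{\left(6 \left(-2\right) \right)}} = \sqrt{294 - 5} = \sqrt{289} = 17$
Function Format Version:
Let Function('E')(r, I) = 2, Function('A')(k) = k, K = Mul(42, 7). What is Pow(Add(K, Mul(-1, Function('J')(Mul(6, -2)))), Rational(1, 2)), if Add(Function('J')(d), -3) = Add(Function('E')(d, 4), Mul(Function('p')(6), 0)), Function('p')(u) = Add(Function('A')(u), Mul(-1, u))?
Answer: 17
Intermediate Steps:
K = 294
Function('p')(u) = 0 (Function('p')(u) = Add(u, Mul(-1, u)) = 0)
Function('J')(d) = 5 (Function('J')(d) = Add(3, Add(2, Mul(0, 0))) = Add(3, Add(2, 0)) = Add(3, 2) = 5)
Pow(Add(K, Mul(-1, Function('J')(Mul(6, -2)))), Rational(1, 2)) = Pow(Add(294, Mul(-1, 5)), Rational(1, 2)) = Pow(Add(294, -5), Rational(1, 2)) = Pow(289, Rational(1, 2)) = 17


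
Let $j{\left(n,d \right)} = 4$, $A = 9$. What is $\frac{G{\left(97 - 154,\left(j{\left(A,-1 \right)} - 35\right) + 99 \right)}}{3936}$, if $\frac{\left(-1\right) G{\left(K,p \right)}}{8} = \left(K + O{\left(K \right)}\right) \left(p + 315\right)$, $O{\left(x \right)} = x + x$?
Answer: $\frac{21831}{164} \approx 133.12$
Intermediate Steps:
$O{\left(x \right)} = 2 x$
$G{\left(K,p \right)} = - 24 K \left(315 + p\right)$ ($G{\left(K,p \right)} = - 8 \left(K + 2 K\right) \left(p + 315\right) = - 8 \cdot 3 K \left(315 + p\right) = - 24 K \left(315 + p\right)$)
$\frac{G{\left(97 - 154,\left(j{\left(A,-1 \right)} - 35\right) + 99 \right)}}{3936} = \frac{24 \left(97 - 154\right) \left(-315 - \left(\left(4 - 35\right) + 99\right)\right)}{3936} = 24 \left(97 - 154\right) \left(-315 - \left(-31 + 99\right)\right) \frac{1}{3936} = 24 \left(-57\right) \left(-315 - 68\right) \frac{1}{3936} = 24 \left(-57\right) \left(-383\right) \frac{1}{3936} = 523944 \cdot \frac{1}{3936} = \frac{21831}{164}$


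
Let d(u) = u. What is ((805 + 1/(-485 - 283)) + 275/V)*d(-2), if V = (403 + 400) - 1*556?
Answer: -152916233/94848 ≈ -1612.2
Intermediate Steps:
V = 247 (V = 803 - 556 = 247)
((805 + 1/(-485 - 283)) + 275/V)*d(-2) = ((805 + 1/(-485 - 283)) + 275/247)*(-2) = ((805 + 1/(-768)) + 275*(1/247))*(-2) = ((805 - 1/768) + 275/247)*(-2) = (618239/768 + 275/247)*(-2) = (152916233/189696)*(-2) = -152916233/94848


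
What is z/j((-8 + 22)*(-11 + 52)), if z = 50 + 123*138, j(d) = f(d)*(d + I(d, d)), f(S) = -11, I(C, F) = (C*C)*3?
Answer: -1216/777073 ≈ -0.0015648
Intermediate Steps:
I(C, F) = 3*C² (I(C, F) = C²*3 = 3*C²)
j(d) = -33*d² - 11*d (j(d) = -11*(d + 3*d²) = -33*d² - 11*d)
z = 17024 (z = 50 + 16974 = 17024)
z/j((-8 + 22)*(-11 + 52)) = 17024/((11*((-8 + 22)*(-11 + 52))*(-1 - 3*(-8 + 22)*(-11 + 52)))) = 17024/((11*(14*41)*(-1 - 42*41))) = 17024/((11*574*(-1 - 3*574))) = 17024/((11*574*(-1 - 1722))) = 17024/((11*574*(-1723))) = 17024/(-10879022) = 17024*(-1/10879022) = -1216/777073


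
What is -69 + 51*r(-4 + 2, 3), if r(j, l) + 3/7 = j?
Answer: -1350/7 ≈ -192.86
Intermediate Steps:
r(j, l) = -3/7 + j
-69 + 51*r(-4 + 2, 3) = -69 + 51*(-3/7 + (-4 + 2)) = -69 + 51*(-3/7 - 2) = -69 + 51*(-17/7) = -69 - 867/7 = -1350/7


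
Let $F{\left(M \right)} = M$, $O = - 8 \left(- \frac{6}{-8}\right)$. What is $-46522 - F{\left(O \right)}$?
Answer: $-46516$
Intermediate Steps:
$O = -6$ ($O = - 8 \left(\left(-6\right) \left(- \frac{1}{8}\right)\right) = \left(-8\right) \frac{3}{4} = -6$)
$-46522 - F{\left(O \right)} = -46522 - -6 = -46522 + 6 = -46516$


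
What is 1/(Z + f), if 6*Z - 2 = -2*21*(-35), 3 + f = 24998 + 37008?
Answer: 3/186745 ≈ 1.6065e-5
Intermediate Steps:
f = 62003 (f = -3 + (24998 + 37008) = -3 + 62006 = 62003)
Z = 736/3 (Z = ⅓ + (-2*21*(-35))/6 = ⅓ + (-42*(-35))/6 = ⅓ + (⅙)*1470 = ⅓ + 245 = 736/3 ≈ 245.33)
1/(Z + f) = 1/(736/3 + 62003) = 1/(186745/3) = 3/186745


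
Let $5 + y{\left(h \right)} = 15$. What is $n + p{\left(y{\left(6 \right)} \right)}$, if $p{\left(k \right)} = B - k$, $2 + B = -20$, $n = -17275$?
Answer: $-17307$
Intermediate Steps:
$y{\left(h \right)} = 10$ ($y{\left(h \right)} = -5 + 15 = 10$)
$B = -22$ ($B = -2 - 20 = -22$)
$p{\left(k \right)} = -22 - k$
$n + p{\left(y{\left(6 \right)} \right)} = -17275 - 32 = -17307$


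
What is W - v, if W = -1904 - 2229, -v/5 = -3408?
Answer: -21173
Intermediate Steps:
v = 17040 (v = -5*(-3408) = 17040)
W = -4133
W - v = -4133 - 1*17040 = -4133 - 17040 = -21173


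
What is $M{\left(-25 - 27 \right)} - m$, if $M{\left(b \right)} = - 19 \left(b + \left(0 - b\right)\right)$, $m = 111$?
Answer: $-111$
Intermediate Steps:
$M{\left(b \right)} = 0$ ($M{\left(b \right)} = - 19 \left(b - b\right) = \left(-19\right) 0 = 0$)
$M{\left(-25 - 27 \right)} - m = 0 - 111 = -111$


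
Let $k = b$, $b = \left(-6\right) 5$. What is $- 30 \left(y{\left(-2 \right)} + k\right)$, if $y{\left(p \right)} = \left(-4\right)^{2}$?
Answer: $420$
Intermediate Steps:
$y{\left(p \right)} = 16$
$b = -30$
$k = -30$
$- 30 \left(y{\left(-2 \right)} + k\right) = - 30 \left(16 - 30\right) = \left(-30\right) \left(-14\right) = 420$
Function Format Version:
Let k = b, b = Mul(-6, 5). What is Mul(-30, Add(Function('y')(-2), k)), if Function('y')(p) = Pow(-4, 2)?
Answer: 420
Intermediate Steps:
Function('y')(p) = 16
b = -30
k = -30
Mul(-30, Add(Function('y')(-2), k)) = Mul(-30, Add(16, -30)) = Mul(-30, -14) = 420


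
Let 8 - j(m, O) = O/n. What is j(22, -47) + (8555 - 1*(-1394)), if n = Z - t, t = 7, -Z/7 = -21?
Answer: 1394027/140 ≈ 9957.3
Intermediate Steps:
Z = 147 (Z = -7*(-21) = 147)
n = 140 (n = 147 - 1*7 = 147 - 7 = 140)
j(m, O) = 8 - O/140
j(22, -47) + (8555 - 1*(-1394)) = (8 - 1/140*(-47)) + (8555 - 1*(-1394)) = (8 + 47/140) + (8555 + 1394) = 1167/140 + 9949 = 1394027/140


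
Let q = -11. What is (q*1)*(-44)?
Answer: 484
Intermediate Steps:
(q*1)*(-44) = -11*1*(-44) = -11*(-44) = 484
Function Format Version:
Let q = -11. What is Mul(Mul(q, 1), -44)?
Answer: 484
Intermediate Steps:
Mul(Mul(q, 1), -44) = Mul(Mul(-11, 1), -44) = Mul(-11, -44) = 484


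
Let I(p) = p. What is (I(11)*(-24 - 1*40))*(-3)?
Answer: 2112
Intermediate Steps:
(I(11)*(-24 - 1*40))*(-3) = (11*(-24 - 1*40))*(-3) = (11*(-24 - 40))*(-3) = (11*(-64))*(-3) = -704*(-3) = 2112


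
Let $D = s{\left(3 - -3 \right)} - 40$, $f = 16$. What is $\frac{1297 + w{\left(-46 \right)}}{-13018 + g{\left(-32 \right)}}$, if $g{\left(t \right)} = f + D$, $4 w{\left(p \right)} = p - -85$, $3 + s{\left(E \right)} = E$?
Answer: $- \frac{5227}{52156} \approx -0.10022$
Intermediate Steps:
$s{\left(E \right)} = -3 + E$
$w{\left(p \right)} = \frac{85}{4} + \frac{p}{4}$ ($w{\left(p \right)} = \frac{p - -85}{4} = \frac{p + 85}{4} = \frac{85 + p}{4} = \frac{85}{4} + \frac{p}{4}$)
$D = -37$ ($D = \left(-3 + \left(3 - -3\right)\right) - 40 = \left(-3 + \left(3 + 3\right)\right) - 40 = \left(-3 + 6\right) - 40 = 3 - 40 = -37$)
$g{\left(t \right)} = -21$ ($g{\left(t \right)} = 16 - 37 = -21$)
$\frac{1297 + w{\left(-46 \right)}}{-13018 + g{\left(-32 \right)}} = \frac{1297 + \left(\frac{85}{4} + \frac{1}{4} \left(-46\right)\right)}{-13018 - 21} = \frac{1297 + \left(\frac{85}{4} - \frac{23}{2}\right)}{-13039} = \left(1297 + \frac{39}{4}\right) \left(- \frac{1}{13039}\right) = \frac{5227}{4} \left(- \frac{1}{13039}\right) = - \frac{5227}{52156}$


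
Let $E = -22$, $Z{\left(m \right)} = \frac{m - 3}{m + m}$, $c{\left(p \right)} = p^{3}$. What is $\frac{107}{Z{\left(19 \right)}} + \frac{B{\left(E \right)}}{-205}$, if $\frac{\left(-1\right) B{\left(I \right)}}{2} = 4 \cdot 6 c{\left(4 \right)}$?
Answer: $\frac{441341}{1640} \approx 269.11$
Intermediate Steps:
$Z{\left(m \right)} = \frac{-3 + m}{2 m}$
$B{\left(I \right)} = -3072$ ($B{\left(I \right)} = - 2 \cdot 4 \cdot 6 \cdot 4^{3} = - 2 \cdot 24 \cdot 64 = \left(-2\right) 1536 = -3072$)
$\frac{107}{Z{\left(19 \right)}} + \frac{B{\left(E \right)}}{-205} = \frac{107}{\frac{1}{2} \cdot \frac{1}{19} \left(-3 + 19\right)} - \frac{3072}{-205} = \frac{107}{\frac{1}{2} \cdot \frac{1}{19} \cdot 16} - - \frac{3072}{205} = \frac{107}{\frac{8}{19}} + \frac{3072}{205} = 107 \cdot \frac{19}{8} + \frac{3072}{205} = \frac{2033}{8} + \frac{3072}{205} = \frac{441341}{1640}$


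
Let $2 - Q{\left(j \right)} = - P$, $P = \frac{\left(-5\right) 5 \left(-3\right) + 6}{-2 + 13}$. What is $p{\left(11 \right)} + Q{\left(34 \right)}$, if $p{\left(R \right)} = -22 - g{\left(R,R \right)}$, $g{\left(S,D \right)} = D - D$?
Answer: $- \frac{139}{11} \approx -12.636$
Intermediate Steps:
$g{\left(S,D \right)} = 0$
$P = \frac{81}{11}$ ($P = \frac{\left(-25\right) \left(-3\right) + 6}{11} = \left(75 + 6\right) \frac{1}{11} = 81 \cdot \frac{1}{11} = \frac{81}{11} \approx 7.3636$)
$Q{\left(j \right)} = \frac{103}{11}$ ($Q{\left(j \right)} = 2 - \left(-1\right) \frac{81}{11} = 2 - - \frac{81}{11} = 2 + \frac{81}{11} = \frac{103}{11}$)
$p{\left(R \right)} = -22$ ($p{\left(R \right)} = -22 - 0 = -22 + 0 = -22$)
$p{\left(11 \right)} + Q{\left(34 \right)} = -22 + \frac{103}{11} = - \frac{139}{11}$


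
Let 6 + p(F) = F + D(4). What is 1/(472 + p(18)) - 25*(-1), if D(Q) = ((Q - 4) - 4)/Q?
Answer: 12076/483 ≈ 25.002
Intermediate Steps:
D(Q) = (-8 + Q)/Q (D(Q) = ((-4 + Q) - 4)/Q = (-8 + Q)/Q)
p(F) = -7 + F (p(F) = -6 + (F + (-8 + 4)/4) = -6 + (F + (¼)*(-4)) = -6 + (F - 1) = -6 + (-1 + F) = -7 + F)
1/(472 + p(18)) - 25*(-1) = 1/(472 + (-7 + 18)) - 25*(-1) = 1/(472 + 11) - 1*(-25) = 1/483 + 25 = 12076/483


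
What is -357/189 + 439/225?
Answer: 14/225 ≈ 0.062222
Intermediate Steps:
-357/189 + 439/225 = -357*1/189 + 439*(1/225) = -17/9 + 439/225 = 14/225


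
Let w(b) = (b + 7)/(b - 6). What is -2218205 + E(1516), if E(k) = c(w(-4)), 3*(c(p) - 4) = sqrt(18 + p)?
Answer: -2218201 + sqrt(1770)/30 ≈ -2.2182e+6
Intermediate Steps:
w(b) = (7 + b)/(-6 + b)
c(p) = 4 + sqrt(18 + p)/3
E(k) = 4 + sqrt(1770)/30 (E(k) = 4 + sqrt(18 + (7 - 4)/(-6 - 4))/3 = 4 + sqrt(18 + 3/(-10))/3 = 4 + sqrt(18 - 1/10*3)/3 = 4 + sqrt(18 - 3/10)/3 = 4 + sqrt(177/10)/3 = 4 + (sqrt(1770)/10)/3 = 4 + sqrt(1770)/30)
-2218205 + E(1516) = -2218205 + (4 + sqrt(1770)/30) = -2218201 + sqrt(1770)/30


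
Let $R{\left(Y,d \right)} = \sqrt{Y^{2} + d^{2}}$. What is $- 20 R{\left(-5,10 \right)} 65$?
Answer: $- 6500 \sqrt{5} \approx -14534.0$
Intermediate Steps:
$- 20 R{\left(-5,10 \right)} 65 = - 20 \sqrt{\left(-5\right)^{2} + 10^{2}} \cdot 65 = - 20 \sqrt{25 + 100} \cdot 65 = - 20 \sqrt{125} \cdot 65 = - 20 \cdot 5 \sqrt{5} \cdot 65 = - 100 \sqrt{5} \cdot 65 = - 6500 \sqrt{5}$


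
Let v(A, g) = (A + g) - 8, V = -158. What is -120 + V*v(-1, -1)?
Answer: 1460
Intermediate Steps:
v(A, g) = -8 + A + g
-120 + V*v(-1, -1) = -120 - 158*(-8 - 1 - 1) = -120 - 158*(-10) = -120 + 1580 = 1460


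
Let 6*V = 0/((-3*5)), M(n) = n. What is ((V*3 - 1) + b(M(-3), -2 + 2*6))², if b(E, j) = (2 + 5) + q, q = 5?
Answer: 121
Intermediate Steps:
V = 0 (V = (0/((-3*5)))/6 = (0/(-15))/6 = (0*(-1/15))/6 = (⅙)*0 = 0)
b(E, j) = 12 (b(E, j) = (2 + 5) + 5 = 7 + 5 = 12)
((V*3 - 1) + b(M(-3), -2 + 2*6))² = ((0*3 - 1) + 12)² = ((0 - 1) + 12)² = (-1 + 12)² = 11² = 121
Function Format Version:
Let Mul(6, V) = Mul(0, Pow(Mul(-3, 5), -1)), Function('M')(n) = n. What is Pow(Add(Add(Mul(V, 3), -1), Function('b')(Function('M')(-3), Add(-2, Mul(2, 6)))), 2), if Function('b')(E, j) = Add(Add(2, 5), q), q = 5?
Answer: 121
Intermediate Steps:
V = 0 (V = Mul(Rational(1, 6), Mul(0, Pow(Mul(-3, 5), -1))) = Mul(Rational(1, 6), Mul(0, Pow(-15, -1))) = Mul(Rational(1, 6), Mul(0, Rational(-1, 15))) = Mul(Rational(1, 6), 0) = 0)
Function('b')(E, j) = 12 (Function('b')(E, j) = Add(Add(2, 5), 5) = Add(7, 5) = 12)
Pow(Add(Add(Mul(V, 3), -1), Function('b')(Function('M')(-3), Add(-2, Mul(2, 6)))), 2) = Pow(Add(Add(Mul(0, 3), -1), 12), 2) = Pow(Add(Add(0, -1), 12), 2) = Pow(Add(-1, 12), 2) = Pow(11, 2) = 121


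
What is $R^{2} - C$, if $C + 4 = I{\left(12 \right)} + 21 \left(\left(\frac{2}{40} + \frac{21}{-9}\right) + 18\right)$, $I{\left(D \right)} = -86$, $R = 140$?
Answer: $\frac{387199}{20} \approx 19360.0$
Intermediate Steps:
$C = \frac{4801}{20}$ ($C = -4 - \left(86 - 21 \left(\left(\frac{2}{40} + \frac{21}{-9}\right) + 18\right)\right) = -4 - \left(86 - 21 \left(\left(2 \cdot \frac{1}{40} + 21 \left(- \frac{1}{9}\right)\right) + 18\right)\right) = -4 - \left(86 - 21 \left(\left(\frac{1}{20} - \frac{7}{3}\right) + 18\right)\right) = -4 - \left(86 - 21 \left(- \frac{137}{60} + 18\right)\right) = -4 + \left(-86 + 21 \cdot \frac{943}{60}\right) = -4 + \left(-86 + \frac{6601}{20}\right) = -4 + \frac{4881}{20} = \frac{4801}{20} \approx 240.05$)
$R^{2} - C = 140^{2} - \frac{4801}{20} = 19600 - \frac{4801}{20} = \frac{387199}{20}$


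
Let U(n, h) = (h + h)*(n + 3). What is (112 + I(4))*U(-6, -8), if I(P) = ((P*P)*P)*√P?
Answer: 11520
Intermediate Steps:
I(P) = P^(7/2) (I(P) = (P²*P)*√P = P³*√P = P^(7/2))
U(n, h) = 2*h*(3 + n) (U(n, h) = (2*h)*(3 + n) = 2*h*(3 + n))
(112 + I(4))*U(-6, -8) = (112 + 4^(7/2))*(2*(-8)*(3 - 6)) = (112 + 128)*(2*(-8)*(-3)) = 240*48 = 11520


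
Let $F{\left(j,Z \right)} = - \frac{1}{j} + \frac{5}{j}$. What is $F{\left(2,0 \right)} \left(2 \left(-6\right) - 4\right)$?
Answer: $-32$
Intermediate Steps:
$F{\left(j,Z \right)} = \frac{4}{j}$
$F{\left(2,0 \right)} \left(2 \left(-6\right) - 4\right) = \frac{4}{2} \left(2 \left(-6\right) - 4\right) = 4 \cdot \frac{1}{2} \left(-12 - 4\right) = 2 \left(-16\right) = -32$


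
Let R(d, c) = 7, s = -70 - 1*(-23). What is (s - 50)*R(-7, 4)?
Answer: -679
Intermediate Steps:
s = -47 (s = -70 + 23 = -47)
(s - 50)*R(-7, 4) = (-47 - 50)*7 = -97*7 = -679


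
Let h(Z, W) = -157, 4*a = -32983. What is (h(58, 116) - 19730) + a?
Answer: -112531/4 ≈ -28133.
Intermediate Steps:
a = -32983/4 (a = (¼)*(-32983) = -32983/4 ≈ -8245.8)
(h(58, 116) - 19730) + a = (-157 - 19730) - 32983/4 = -19887 - 32983/4 = -112531/4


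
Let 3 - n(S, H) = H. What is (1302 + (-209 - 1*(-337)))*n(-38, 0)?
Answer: 4290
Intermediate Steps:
n(S, H) = 3 - H
(1302 + (-209 - 1*(-337)))*n(-38, 0) = (1302 + (-209 - 1*(-337)))*(3 - 1*0) = (1302 + (-209 + 337))*(3 + 0) = (1302 + 128)*3 = 1430*3 = 4290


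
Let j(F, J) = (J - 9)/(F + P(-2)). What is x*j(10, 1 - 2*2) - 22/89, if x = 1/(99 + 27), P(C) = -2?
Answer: -1937/7476 ≈ -0.25910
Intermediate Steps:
x = 1/126 ≈ 0.0079365
j(F, J) = (-9 + J)/(-2 + F) (j(F, J) = (J - 9)/(F - 2) = (-9 + J)/(-2 + F))
x*j(10, 1 - 2*2) - 22/89 = ((-9 + (1 - 2*2))/(-2 + 10))/126 - 22/89 = ((-9 + (1 - 4))/8)/126 - 22*1/89 = ((-9 - 3)/8)/126 - 22/89 = ((⅛)*(-12))/126 - 22/89 = (1/126)*(-3/2) - 22/89 = -1/84 - 22/89 = -1937/7476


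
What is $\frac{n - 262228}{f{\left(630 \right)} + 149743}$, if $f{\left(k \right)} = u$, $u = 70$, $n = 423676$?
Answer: $\frac{161448}{149813} \approx 1.0777$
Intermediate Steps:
$f{\left(k \right)} = 70$
$\frac{n - 262228}{f{\left(630 \right)} + 149743} = \frac{423676 - 262228}{70 + 149743} = \frac{161448}{149813}$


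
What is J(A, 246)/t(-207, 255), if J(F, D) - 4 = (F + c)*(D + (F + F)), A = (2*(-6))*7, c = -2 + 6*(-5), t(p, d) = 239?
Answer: -9044/239 ≈ -37.841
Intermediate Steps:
c = -32 (c = -2 - 30 = -32)
A = -84 (A = -12*7 = -84)
J(F, D) = 4 + (-32 + F)*(D + 2*F) (J(F, D) = 4 + (F - 32)*(D + (F + F)) = 4 + (-32 + F)*(D + 2*F))
J(A, 246)/t(-207, 255) = (4 - 64*(-84) - 32*246 + 2*(-84)**2 + 246*(-84))/239 = (4 + 5376 - 7872 + 2*7056 - 20664)*(1/239) = (4 + 5376 - 7872 + 14112 - 20664)*(1/239) = -9044*1/239 = -9044/239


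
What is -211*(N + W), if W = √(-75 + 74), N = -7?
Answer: 1477 - 211*I ≈ 1477.0 - 211.0*I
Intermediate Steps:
W = I (W = √(-1) = I ≈ 1.0*I)
-211*(N + W) = -211*(-7 + I) = 1477 - 211*I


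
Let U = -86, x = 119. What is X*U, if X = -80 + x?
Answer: -3354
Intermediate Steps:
X = 39 (X = -80 + 119 = 39)
X*U = 39*(-86) = -3354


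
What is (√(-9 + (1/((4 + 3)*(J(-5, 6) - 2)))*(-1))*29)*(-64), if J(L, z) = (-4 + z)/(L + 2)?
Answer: -464*I*√7014/7 ≈ -5551.4*I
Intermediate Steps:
J(L, z) = (-4 + z)/(2 + L)
(√(-9 + (1/((4 + 3)*(J(-5, 6) - 2)))*(-1))*29)*(-64) = (√(-9 + (1/((4 + 3)*((-4 + 6)/(2 - 5) - 2)))*(-1))*29)*(-64) = (√(-9 + (1/(7*(2/(-3) - 2)))*(-1))*29)*(-64) = (√(-9 + (1/(7*(-⅓*2 - 2)))*(-1))*29)*(-64) = (√(-9 + (1/(7*(-⅔ - 2)))*(-1))*29)*(-64) = (√(-9 + (1/(7*(-8/3)))*(-1))*29)*(-64) = (√(-9 + ((⅐)*(-3/8))*(-1))*29)*(-64) = (√(-9 - 3/56*(-1))*29)*(-64) = (√(-9 + 3/56)*29)*(-64) = (√(-501/56)*29)*(-64) = ((I*√7014/28)*29)*(-64) = (29*I*√7014/28)*(-64) = -464*I*√7014/7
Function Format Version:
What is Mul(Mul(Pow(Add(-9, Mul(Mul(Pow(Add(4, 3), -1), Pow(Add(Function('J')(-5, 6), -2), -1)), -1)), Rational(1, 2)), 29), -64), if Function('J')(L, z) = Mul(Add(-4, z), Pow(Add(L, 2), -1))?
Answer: Mul(Rational(-464, 7), I, Pow(7014, Rational(1, 2))) ≈ Mul(-5551.4, I)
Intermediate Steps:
Function('J')(L, z) = Mul(Pow(Add(2, L), -1), Add(-4, z)) (Function('J')(L, z) = Mul(Add(-4, z), Pow(Add(2, L), -1)) = Mul(Pow(Add(2, L), -1), Add(-4, z)))
Mul(Mul(Pow(Add(-9, Mul(Mul(Pow(Add(4, 3), -1), Pow(Add(Function('J')(-5, 6), -2), -1)), -1)), Rational(1, 2)), 29), -64) = Mul(Mul(Pow(Add(-9, Mul(Mul(Pow(Add(4, 3), -1), Pow(Add(Mul(Pow(Add(2, -5), -1), Add(-4, 6)), -2), -1)), -1)), Rational(1, 2)), 29), -64) = Mul(Mul(Pow(Add(-9, Mul(Mul(Pow(7, -1), Pow(Add(Mul(Pow(-3, -1), 2), -2), -1)), -1)), Rational(1, 2)), 29), -64) = Mul(Mul(Pow(Add(-9, Mul(Mul(Rational(1, 7), Pow(Add(Mul(Rational(-1, 3), 2), -2), -1)), -1)), Rational(1, 2)), 29), -64) = Mul(Mul(Pow(Add(-9, Mul(Mul(Rational(1, 7), Pow(Add(Rational(-2, 3), -2), -1)), -1)), Rational(1, 2)), 29), -64) = Mul(Mul(Pow(Add(-9, Mul(Mul(Rational(1, 7), Pow(Rational(-8, 3), -1)), -1)), Rational(1, 2)), 29), -64) = Mul(Mul(Pow(Add(-9, Mul(Mul(Rational(1, 7), Rational(-3, 8)), -1)), Rational(1, 2)), 29), -64) = Mul(Mul(Pow(Add(-9, Mul(Rational(-3, 56), -1)), Rational(1, 2)), 29), -64) = Mul(Mul(Pow(Add(-9, Rational(3, 56)), Rational(1, 2)), 29), -64) = Mul(Mul(Pow(Rational(-501, 56), Rational(1, 2)), 29), -64) = Mul(Mul(Mul(Rational(1, 28), I, Pow(7014, Rational(1, 2))), 29), -64) = Mul(Mul(Rational(29, 28), I, Pow(7014, Rational(1, 2))), -64) = Mul(Rational(-464, 7), I, Pow(7014, Rational(1, 2)))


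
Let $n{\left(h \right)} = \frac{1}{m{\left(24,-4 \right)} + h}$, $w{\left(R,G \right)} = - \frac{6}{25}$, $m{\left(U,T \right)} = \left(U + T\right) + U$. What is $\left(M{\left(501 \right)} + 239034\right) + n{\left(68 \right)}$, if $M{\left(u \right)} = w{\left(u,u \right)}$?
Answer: $\frac{669294553}{2800} \approx 2.3903 \cdot 10^{5}$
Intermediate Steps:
$m{\left(U,T \right)} = T + 2 U$ ($m{\left(U,T \right)} = \left(T + U\right) + U = T + 2 U$)
$w{\left(R,G \right)} = - \frac{6}{25}$ ($w{\left(R,G \right)} = \left(-6\right) \frac{1}{25} = - \frac{6}{25}$)
$M{\left(u \right)} = - \frac{6}{25}$
$n{\left(h \right)} = \frac{1}{44 + h}$ ($n{\left(h \right)} = \frac{1}{\left(-4 + 2 \cdot 24\right) + h} = \frac{1}{\left(-4 + 48\right) + h} = \frac{1}{44 + h}$)
$\left(M{\left(501 \right)} + 239034\right) + n{\left(68 \right)} = \left(- \frac{6}{25} + 239034\right) + \frac{1}{44 + 68} = \frac{5975844}{25} + \frac{1}{112} = \frac{669294553}{2800}$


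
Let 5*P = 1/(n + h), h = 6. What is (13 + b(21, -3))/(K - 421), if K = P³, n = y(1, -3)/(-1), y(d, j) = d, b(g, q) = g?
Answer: -265625/3289062 ≈ -0.080760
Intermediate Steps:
n = -1 (n = 1/(-1) = 1*(-1) = -1)
P = 1/25 (P = 1/(5*(-1 + 6)) = (⅕)/5 = (⅕)*(⅕) = 1/25 ≈ 0.040000)
K = 1/15625 (K = (1/25)³ = 1/15625 ≈ 6.4000e-5)
(13 + b(21, -3))/(K - 421) = (13 + 21)/(1/15625 - 421) = 34/(-6578124/15625) = 34*(-15625/6578124) = -265625/3289062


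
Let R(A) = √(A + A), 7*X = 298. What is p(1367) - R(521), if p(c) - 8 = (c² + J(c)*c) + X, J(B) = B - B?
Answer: 13081177/7 - √1042 ≈ 1.8687e+6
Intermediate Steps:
X = 298/7 (X = (⅐)*298 = 298/7 ≈ 42.571)
J(B) = 0
p(c) = 354/7 + c² (p(c) = 8 + ((c² + 0*c) + 298/7) = 8 + ((c² + 0) + 298/7) = 8 + (c² + 298/7) = 8 + (298/7 + c²) = 354/7 + c²)
R(A) = √2*√A (R(A) = √(2*A) = √2*√A)
p(1367) - R(521) = (354/7 + 1367²) - √2*√521 = (354/7 + 1868689) - √1042 = 13081177/7 - √1042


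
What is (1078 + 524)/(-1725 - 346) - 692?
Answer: -1434734/2071 ≈ -692.77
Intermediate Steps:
(1078 + 524)/(-1725 - 346) - 692 = 1602/(-2071) - 692 = 1602*(-1/2071) - 692 = -1602/2071 - 692 = -1434734/2071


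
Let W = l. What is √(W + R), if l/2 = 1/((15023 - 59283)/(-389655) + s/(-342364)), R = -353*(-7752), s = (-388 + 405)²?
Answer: 4*√1547573346503157515552313/3008084069 ≈ 1654.2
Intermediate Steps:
s = 289 (s = 17² = 289)
R = 2736456
l = 53361537768/3008084069 (l = 2/((15023 - 59283)/(-389655) + 289/(-342364)) = 2/(-44260*(-1/389655) + 289*(-1/342364)) = 2/(8852/77931 - 289/342364) = 2/(3008084069/26680768884) = 2*(26680768884/3008084069) = 53361537768/3008084069 ≈ 17.739)
W = 53361537768/3008084069 ≈ 17.739
√(W + R) = √(53361537768/3008084069 + 2736456) = √(8231543060657232/3008084069) = 4*√1547573346503157515552313/3008084069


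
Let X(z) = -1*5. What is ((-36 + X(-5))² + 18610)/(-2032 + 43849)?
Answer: 20291/41817 ≈ 0.48523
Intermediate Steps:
X(z) = -5
((-36 + X(-5))² + 18610)/(-2032 + 43849) = ((-36 - 5)² + 18610)/(-2032 + 43849) = ((-41)² + 18610)/41817 = (1681 + 18610)*(1/41817) = 20291*(1/41817) = 20291/41817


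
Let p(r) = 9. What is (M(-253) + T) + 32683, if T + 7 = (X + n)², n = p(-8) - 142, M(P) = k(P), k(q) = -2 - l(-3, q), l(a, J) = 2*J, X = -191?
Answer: 138156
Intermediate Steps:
k(q) = -2 - 2*q
M(P) = -2 - 2*P
n = -133 (n = 9 - 142 = -133)
T = 104969 (T = -7 + (-191 - 133)² = -7 + (-324)² = -7 + 104976 = 104969)
(M(-253) + T) + 32683 = ((-2 - 2*(-253)) + 104969) + 32683 = ((-2 + 506) + 104969) + 32683 = (504 + 104969) + 32683 = 105473 + 32683 = 138156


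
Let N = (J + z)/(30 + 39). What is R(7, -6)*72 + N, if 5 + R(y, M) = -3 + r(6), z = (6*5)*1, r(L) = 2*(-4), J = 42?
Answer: -26472/23 ≈ -1151.0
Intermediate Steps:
r(L) = -8
z = 30 (z = 30*1 = 30)
R(y, M) = -16 (R(y, M) = -5 + (-3 - 8) = -5 - 11 = -16)
N = 24/23 (N = (42 + 30)/(30 + 39) = 72/69 = 72*(1/69) = 24/23 ≈ 1.0435)
R(7, -6)*72 + N = -16*72 + 24/23 = -1152 + 24/23 = -26472/23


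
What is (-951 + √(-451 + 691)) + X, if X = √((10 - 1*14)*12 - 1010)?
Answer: -951 + 4*√15 + 23*I*√2 ≈ -935.51 + 32.527*I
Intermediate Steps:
X = 23*I*√2 (X = √((10 - 14)*12 - 1010) = √(-4*12 - 1010) = √(-48 - 1010) = √(-1058) = 23*I*√2 ≈ 32.527*I)
(-951 + √(-451 + 691)) + X = (-951 + √(-451 + 691)) + 23*I*√2 = (-951 + √240) + 23*I*√2 = (-951 + 4*√15) + 23*I*√2 = -951 + 4*√15 + 23*I*√2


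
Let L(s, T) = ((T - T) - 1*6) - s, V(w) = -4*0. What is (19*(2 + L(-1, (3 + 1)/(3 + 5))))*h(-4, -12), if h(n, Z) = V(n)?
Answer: 0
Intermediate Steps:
V(w) = 0
h(n, Z) = 0
L(s, T) = -6 - s (L(s, T) = (0 - 6) - s = -6 - s)
(19*(2 + L(-1, (3 + 1)/(3 + 5))))*h(-4, -12) = (19*(2 + (-6 - 1*(-1))))*0 = (19*(2 + (-6 + 1)))*0 = (19*(2 - 5))*0 = (19*(-3))*0 = -57*0 = 0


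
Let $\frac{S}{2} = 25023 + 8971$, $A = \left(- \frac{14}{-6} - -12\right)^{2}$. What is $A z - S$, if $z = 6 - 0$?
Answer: $- \frac{200266}{3} \approx -66755.0$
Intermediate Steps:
$z = 6$ ($z = 6 + 0 = 6$)
$A = \frac{1849}{9}$ ($A = \left(\left(-14\right) \left(- \frac{1}{6}\right) + 12\right)^{2} = \left(\frac{7}{3} + 12\right)^{2} = \left(\frac{43}{3}\right)^{2} = \frac{1849}{9} \approx 205.44$)
$S = 67988$ ($S = 2 \left(25023 + 8971\right) = 2 \cdot 33994 = 67988$)
$A z - S = \frac{1849}{9} \cdot 6 - 67988 = \frac{3698}{3} - 67988 = - \frac{200266}{3}$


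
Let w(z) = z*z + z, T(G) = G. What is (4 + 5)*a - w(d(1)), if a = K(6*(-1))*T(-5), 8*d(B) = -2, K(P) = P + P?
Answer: 8643/16 ≈ 540.19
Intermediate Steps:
K(P) = 2*P
d(B) = -¼ (d(B) = (⅛)*(-2) = -¼)
w(z) = z + z² (w(z) = z² + z = z + z²)
a = 60 (a = (2*(6*(-1)))*(-5) = (2*(-6))*(-5) = -12*(-5) = 60)
(4 + 5)*a - w(d(1)) = (4 + 5)*60 - (-1)*(1 - ¼)/4 = 9*60 - (-1)*3/(4*4) = 540 - 1*(-3/16) = 540 + 3/16 = 8643/16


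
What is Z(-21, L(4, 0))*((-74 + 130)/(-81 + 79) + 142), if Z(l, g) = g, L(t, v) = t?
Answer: 456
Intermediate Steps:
Z(-21, L(4, 0))*((-74 + 130)/(-81 + 79) + 142) = 4*((-74 + 130)/(-81 + 79) + 142) = 4*(56/(-2) + 142) = 4*(56*(-½) + 142) = 4*(-28 + 142) = 4*114 = 456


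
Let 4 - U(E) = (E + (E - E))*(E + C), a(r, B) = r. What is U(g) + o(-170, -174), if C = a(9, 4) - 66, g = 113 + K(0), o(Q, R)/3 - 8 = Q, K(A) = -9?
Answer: -5370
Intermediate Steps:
o(Q, R) = 24 + 3*Q
g = 104 (g = 113 - 9 = 104)
C = -57 (C = 9 - 66 = -57)
U(E) = 4 - E*(-57 + E) (U(E) = 4 - (E + (E - E))*(E - 57) = 4 - (E + 0)*(-57 + E) = 4 - E*(-57 + E))
U(g) + o(-170, -174) = (4 - 1*104² + 57*104) + (24 + 3*(-170)) = (4 - 1*10816 + 5928) + (24 - 510) = (4 - 10816 + 5928) - 486 = -4884 - 486 = -5370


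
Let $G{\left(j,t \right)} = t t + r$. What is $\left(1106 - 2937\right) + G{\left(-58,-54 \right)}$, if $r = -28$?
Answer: $1057$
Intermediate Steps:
$G{\left(j,t \right)} = -28 + t^{2}$ ($G{\left(j,t \right)} = t t - 28 = t^{2} - 28 = -28 + t^{2}$)
$\left(1106 - 2937\right) + G{\left(-58,-54 \right)} = \left(1106 - 2937\right) - \left(28 - \left(-54\right)^{2}\right) = -1831 + \left(-28 + 2916\right) = -1831 + 2888 = 1057$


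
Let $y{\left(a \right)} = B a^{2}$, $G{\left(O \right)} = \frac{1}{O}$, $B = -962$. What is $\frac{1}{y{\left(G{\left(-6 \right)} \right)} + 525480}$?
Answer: $\frac{18}{9458159} \approx 1.9031 \cdot 10^{-6}$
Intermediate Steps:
$y{\left(a \right)} = - 962 a^{2}$
$\frac{1}{y{\left(G{\left(-6 \right)} \right)} + 525480} = \frac{1}{- 962 \left(\frac{1}{-6}\right)^{2} + 525480} = \frac{1}{- 962 \left(- \frac{1}{6}\right)^{2} + 525480} = \frac{1}{\left(-962\right) \frac{1}{36} + 525480} = \frac{1}{- \frac{481}{18} + 525480} = \frac{1}{\frac{9458159}{18}} = \frac{18}{9458159}$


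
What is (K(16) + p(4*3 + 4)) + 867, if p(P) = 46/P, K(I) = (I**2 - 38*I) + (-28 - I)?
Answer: 3791/8 ≈ 473.88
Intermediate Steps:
K(I) = -28 + I**2 - 39*I
(K(16) + p(4*3 + 4)) + 867 = ((-28 + 16**2 - 39*16) + 46/(4*3 + 4)) + 867 = ((-28 + 256 - 624) + 46/(12 + 4)) + 867 = (-396 + 46/16) + 867 = (-396 + 46*(1/16)) + 867 = (-396 + 23/8) + 867 = -3145/8 + 867 = 3791/8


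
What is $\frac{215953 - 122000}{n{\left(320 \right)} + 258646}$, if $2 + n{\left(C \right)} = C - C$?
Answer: $\frac{93953}{258644} \approx 0.36325$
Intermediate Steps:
$n{\left(C \right)} = -2$ ($n{\left(C \right)} = -2 + \left(C - C\right) = -2 + 0 = -2$)
$\frac{215953 - 122000}{n{\left(320 \right)} + 258646} = \frac{215953 - 122000}{-2 + 258646} = \frac{93953}{258644}$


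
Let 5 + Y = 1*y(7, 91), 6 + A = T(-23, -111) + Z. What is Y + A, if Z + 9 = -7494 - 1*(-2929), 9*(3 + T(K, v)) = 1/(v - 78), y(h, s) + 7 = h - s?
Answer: -7958980/1701 ≈ -4679.0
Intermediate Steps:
y(h, s) = -7 + h - s (y(h, s) = -7 + (h - s) = -7 + h - s)
T(K, v) = -3 + 1/(9*(-78 + v)) (T(K, v) = -3 + 1/(9*(v - 78)) = -3 + 1/(9*(-78 + v)))
Z = -4574 (Z = -9 + (-7494 - 1*(-2929)) = -9 + (-7494 + 2929) = -9 - 4565 = -4574)
A = -7795684/1701 (A = -6 + ((2107 - 27*(-111))/(9*(-78 - 111)) - 4574) = -6 + ((⅑)*(2107 + 2997)/(-189) - 4574) = -6 + ((⅑)*(-1/189)*5104 - 4574) = -6 + (-5104/1701 - 4574) = -6 - 7785478/1701 = -7795684/1701 ≈ -4583.0)
Y = -96 (Y = -5 + 1*(-7 + 7 - 1*91) = -5 + 1*(-7 + 7 - 91) = -5 + 1*(-91) = -5 - 91 = -96)
Y + A = -96 - 7795684/1701 = -7958980/1701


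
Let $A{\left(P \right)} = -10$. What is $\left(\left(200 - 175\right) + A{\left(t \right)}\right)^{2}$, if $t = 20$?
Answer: $225$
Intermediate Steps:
$\left(\left(200 - 175\right) + A{\left(t \right)}\right)^{2} = \left(\left(200 - 175\right) - 10\right)^{2} = \left(25 - 10\right)^{2} = 15^{2} = 225$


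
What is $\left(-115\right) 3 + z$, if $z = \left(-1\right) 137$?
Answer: $-482$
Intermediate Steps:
$z = -137$
$\left(-115\right) 3 + z = \left(-115\right) 3 - 137 = -345 - 137 = -482$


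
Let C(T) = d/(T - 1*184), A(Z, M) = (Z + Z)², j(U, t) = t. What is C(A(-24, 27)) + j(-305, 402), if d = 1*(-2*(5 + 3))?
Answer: 106528/265 ≈ 401.99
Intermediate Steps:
d = -16 (d = 1*(-2*8) = 1*(-16) = -16)
A(Z, M) = 4*Z² (A(Z, M) = (2*Z)² = 4*Z²)
C(T) = -16/(-184 + T) (C(T) = -16/(T - 1*184) = -16/(T - 184) = -16/(-184 + T))
C(A(-24, 27)) + j(-305, 402) = -16/(-184 + 4*(-24)²) + 402 = -16/(-184 + 4*576) + 402 = -16/(-184 + 2304) + 402 = -16/2120 + 402 = -16*1/2120 + 402 = -2/265 + 402 = 106528/265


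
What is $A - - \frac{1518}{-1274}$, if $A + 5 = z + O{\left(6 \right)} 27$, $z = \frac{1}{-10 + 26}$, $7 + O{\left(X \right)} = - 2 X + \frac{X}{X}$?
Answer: $- \frac{5015779}{10192} \approx -492.13$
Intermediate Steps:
$O{\left(X \right)} = -6 - 2 X$ ($O{\left(X \right)} = -7 - \left(2 X - \frac{X}{X}\right) = -7 - \left(-1 + 2 X\right) = -6 - 2 X$)
$z = \frac{1}{16} \approx 0.0625$
$A = - \frac{7855}{16}$ ($A = -5 + \left(\frac{1}{16} + \left(-6 - 12\right) 27\right) = -5 + \left(\frac{1}{16} - 486\right) = -5 - \frac{7775}{16} = - \frac{7855}{16} \approx -490.94$)
$A - - \frac{1518}{-1274} = - \frac{7855}{16} - - \frac{1518}{-1274} = - \frac{7855}{16} - \left(-1518\right) \left(- \frac{1}{1274}\right) = - \frac{7855}{16} - \frac{759}{637} = - \frac{5015779}{10192}$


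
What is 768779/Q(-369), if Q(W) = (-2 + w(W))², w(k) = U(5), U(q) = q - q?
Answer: 768779/4 ≈ 1.9219e+5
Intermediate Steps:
U(q) = 0
w(k) = 0
Q(W) = 4 (Q(W) = (-2 + 0)² = (-2)² = 4)
768779/Q(-369) = 768779/4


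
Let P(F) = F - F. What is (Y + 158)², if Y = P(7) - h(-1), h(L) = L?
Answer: 25281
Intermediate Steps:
P(F) = 0
Y = 1 (Y = 0 - 1*(-1) = 0 + 1 = 1)
(Y + 158)² = (1 + 158)² = 159² = 25281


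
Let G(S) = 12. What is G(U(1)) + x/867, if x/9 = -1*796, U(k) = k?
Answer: 1080/289 ≈ 3.7370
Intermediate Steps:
x = -7164 (x = 9*(-1*796) = 9*(-796) = -7164)
G(U(1)) + x/867 = 12 - 7164/867 = 12 - 7164*1/867 = 12 - 2388/289 = 1080/289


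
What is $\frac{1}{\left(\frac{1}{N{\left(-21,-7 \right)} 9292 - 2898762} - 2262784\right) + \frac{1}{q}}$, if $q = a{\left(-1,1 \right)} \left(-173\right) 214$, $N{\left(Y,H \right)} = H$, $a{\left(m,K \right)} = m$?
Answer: $- \frac{27431506433}{62071573851757776} \approx -4.4193 \cdot 10^{-7}$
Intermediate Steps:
$q = 37022$ ($q = \left(-1\right) \left(-173\right) 214 = 173 \cdot 214 = 37022$)
$\frac{1}{\left(\frac{1}{N{\left(-21,-7 \right)} 9292 - 2898762} - 2262784\right) + \frac{1}{q}} = \frac{1}{\left(\frac{1}{\left(-7\right) 9292 - 2898762} - 2262784\right) + \frac{1}{37022}} = \frac{1}{\left(\frac{1}{-65044 - 2898762} - 2262784\right) + \frac{1}{37022}} = \frac{1}{\left(\frac{1}{-2963806} - 2262784\right) + \frac{1}{37022}} = \frac{1}{\left(- \frac{1}{2963806} - 2262784\right) + \frac{1}{37022}} = \frac{1}{- \frac{6706452795905}{2963806} + \frac{1}{37022}} = \frac{1}{- \frac{62071573851757776}{27431506433}} = - \frac{27431506433}{62071573851757776}$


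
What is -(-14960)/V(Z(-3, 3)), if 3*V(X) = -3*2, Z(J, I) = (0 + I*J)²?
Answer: -7480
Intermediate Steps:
Z(J, I) = I²*J² (Z(J, I) = (I*J)² = I²*J²)
V(X) = -2 (V(X) = (-3*2)/3 = (⅓)*(-6) = -2)
-(-14960)/V(Z(-3, 3)) = -(-14960)/(-2) = -(-14960)*(-1)/2 = -80*187/2 = -7480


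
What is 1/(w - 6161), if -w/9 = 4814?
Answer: -1/49487 ≈ -2.0207e-5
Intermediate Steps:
w = -43326 (w = -9*4814 = -43326)
1/(w - 6161) = 1/(-43326 - 6161) = 1/(-49487) = -1/49487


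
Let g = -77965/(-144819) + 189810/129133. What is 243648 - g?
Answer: 4556402233240961/18700911927 ≈ 2.4365e+5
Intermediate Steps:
g = 37555948735/18700911927 (g = -77965*(-1/144819) + 189810*(1/129133) = 77965/144819 + 189810/129133 = 37555948735/18700911927 ≈ 2.0082)
243648 - g = 243648 - 1*37555948735/18700911927 = 243648 - 37555948735/18700911927 = 4556402233240961/18700911927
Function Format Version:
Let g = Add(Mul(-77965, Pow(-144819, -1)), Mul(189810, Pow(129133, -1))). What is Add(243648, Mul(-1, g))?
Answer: Rational(4556402233240961, 18700911927) ≈ 2.4365e+5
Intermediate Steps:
g = Rational(37555948735, 18700911927) (g = Add(Mul(-77965, Rational(-1, 144819)), Mul(189810, Rational(1, 129133))) = Add(Rational(77965, 144819), Rational(189810, 129133)) = Rational(37555948735, 18700911927) ≈ 2.0082)
Add(243648, Mul(-1, g)) = Add(243648, Mul(-1, Rational(37555948735, 18700911927))) = Add(243648, Rational(-37555948735, 18700911927)) = Rational(4556402233240961, 18700911927)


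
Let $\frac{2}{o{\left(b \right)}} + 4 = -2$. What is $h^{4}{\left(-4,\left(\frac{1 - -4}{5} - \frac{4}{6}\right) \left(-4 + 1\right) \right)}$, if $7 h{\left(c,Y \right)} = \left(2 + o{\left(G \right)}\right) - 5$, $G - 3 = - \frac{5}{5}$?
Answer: $\frac{10000}{194481} \approx 0.051419$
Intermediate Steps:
$G = 2$ ($G = 3 - \frac{5}{5} = 3 - 1 = 2$)
$o{\left(b \right)} = - \frac{1}{3}$ ($o{\left(b \right)} = \frac{2}{-4 - 2} = \frac{2}{-6} = 2 \left(- \frac{1}{6}\right) = - \frac{1}{3}$)
$h{\left(c,Y \right)} = - \frac{10}{21}$ ($h{\left(c,Y \right)} = \frac{\left(2 - \frac{1}{3}\right) - 5}{7} = \frac{\frac{5}{3} - 5}{7} = \frac{1}{7} \left(- \frac{10}{3}\right) = - \frac{10}{21}$)
$h^{4}{\left(-4,\left(\frac{1 - -4}{5} - \frac{4}{6}\right) \left(-4 + 1\right) \right)} = \left(- \frac{10}{21}\right)^{4} = \frac{10000}{194481}$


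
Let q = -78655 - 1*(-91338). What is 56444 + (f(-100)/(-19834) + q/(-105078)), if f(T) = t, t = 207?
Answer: 139378708030/2469333 ≈ 56444.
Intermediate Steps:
f(T) = 207
q = 12683 (q = -78655 + 91338 = 12683)
56444 + (f(-100)/(-19834) + q/(-105078)) = 56444 + (207/(-19834) + 12683/(-105078)) = 56444 + (207*(-1/19834) + 12683*(-1/105078)) = 56444 + (-207/19834 - 12683/105078) = 56444 - 323822/2469333 = 139378708030/2469333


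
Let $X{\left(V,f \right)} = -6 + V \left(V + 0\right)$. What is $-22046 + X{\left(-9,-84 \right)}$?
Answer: $-21971$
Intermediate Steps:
$X{\left(V,f \right)} = -6 + V^{2}$ ($X{\left(V,f \right)} = -6 + V V = -6 + V^{2}$)
$-22046 + X{\left(-9,-84 \right)} = -22046 - \left(6 - \left(-9\right)^{2}\right) = -22046 + \left(-6 + 81\right) = -22046 + 75 = -21971$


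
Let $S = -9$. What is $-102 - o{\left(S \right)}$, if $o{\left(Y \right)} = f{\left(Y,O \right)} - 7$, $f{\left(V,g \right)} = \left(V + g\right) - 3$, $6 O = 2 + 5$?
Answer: $- \frac{505}{6} \approx -84.167$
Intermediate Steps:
$O = \frac{7}{6}$ ($O = \frac{2 + 5}{6} = \frac{1}{6} \cdot 7 = \frac{7}{6} \approx 1.1667$)
$f{\left(V,g \right)} = -3 + V + g$
$o{\left(Y \right)} = - \frac{53}{6} + Y$ ($o{\left(Y \right)} = \left(-3 + Y + \frac{7}{6}\right) - 7 = \left(- \frac{11}{6} + Y\right) - 7 = - \frac{53}{6} + Y$)
$-102 - o{\left(S \right)} = -102 - \left(- \frac{53}{6} - 9\right) = -102 - - \frac{107}{6} = -102 + \frac{107}{6} = - \frac{505}{6}$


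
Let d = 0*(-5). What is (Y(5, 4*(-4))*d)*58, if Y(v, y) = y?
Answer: 0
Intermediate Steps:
d = 0
(Y(5, 4*(-4))*d)*58 = ((4*(-4))*0)*58 = -16*0*58 = 0*58 = 0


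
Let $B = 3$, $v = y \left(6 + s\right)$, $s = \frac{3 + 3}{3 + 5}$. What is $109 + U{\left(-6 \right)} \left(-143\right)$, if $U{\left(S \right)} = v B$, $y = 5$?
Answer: $- \frac{57479}{4} \approx -14370.0$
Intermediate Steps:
$s = \frac{3}{4}$ ($s = \frac{6}{8} = 6 \cdot \frac{1}{8} = \frac{3}{4} \approx 0.75$)
$v = \frac{135}{4}$ ($v = 5 \left(6 + \frac{3}{4}\right) = 5 \cdot \frac{27}{4} = \frac{135}{4} \approx 33.75$)
$U{\left(S \right)} = \frac{405}{4}$ ($U{\left(S \right)} = \frac{135}{4} \cdot 3 = \frac{405}{4}$)
$109 + U{\left(-6 \right)} \left(-143\right) = 109 + \frac{405}{4} \left(-143\right) = 109 - \frac{57915}{4} = - \frac{57479}{4}$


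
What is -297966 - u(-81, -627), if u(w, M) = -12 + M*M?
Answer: -691083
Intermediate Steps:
u(w, M) = -12 + M**2
-297966 - u(-81, -627) = -297966 - (-12 + (-627)**2) = -297966 - (-12 + 393129) = -297966 - 1*393117 = -297966 - 393117 = -691083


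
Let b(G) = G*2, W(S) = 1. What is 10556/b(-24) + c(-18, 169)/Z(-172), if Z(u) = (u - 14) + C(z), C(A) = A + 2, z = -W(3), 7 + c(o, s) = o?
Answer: -97583/444 ≈ -219.78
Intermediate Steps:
c(o, s) = -7 + o
b(G) = 2*G
z = -1 (z = -1*1 = -1)
C(A) = 2 + A
Z(u) = -13 + u (Z(u) = (u - 14) + (2 - 1) = (-14 + u) + 1 = -13 + u)
10556/b(-24) + c(-18, 169)/Z(-172) = 10556/((2*(-24))) + (-7 - 18)/(-13 - 172) = 10556/(-48) - 25/(-185) = 10556*(-1/48) - 25*(-1/185) = -2639/12 + 5/37 = -97583/444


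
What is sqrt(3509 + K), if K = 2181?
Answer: sqrt(5690) ≈ 75.432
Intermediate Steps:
sqrt(3509 + K) = sqrt(3509 + 2181) = sqrt(5690)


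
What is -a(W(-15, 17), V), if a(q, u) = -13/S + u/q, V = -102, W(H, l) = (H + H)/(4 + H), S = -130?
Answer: 373/10 ≈ 37.300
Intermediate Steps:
W(H, l) = 2*H/(4 + H) (W(H, l) = (2*H)/(4 + H) = 2*H/(4 + H))
a(q, u) = 1/10 + u/q (a(q, u) = -13/(-130) + u/q = -13*(-1/130) + u/q = 1/10 + u/q)
-a(W(-15, 17), V) = -(-102 + (2*(-15)/(4 - 15))/10)/(2*(-15)/(4 - 15)) = -(-102 + (2*(-15)/(-11))/10)/(2*(-15)/(-11)) = -(-102 + (2*(-15)*(-1/11))/10)/(2*(-15)*(-1/11)) = -(-102 + (1/10)*(30/11))/30/11 = -11*(-102 + 3/11)/30 = -11*(-1119)/(30*11) = -1*(-373/10) = 373/10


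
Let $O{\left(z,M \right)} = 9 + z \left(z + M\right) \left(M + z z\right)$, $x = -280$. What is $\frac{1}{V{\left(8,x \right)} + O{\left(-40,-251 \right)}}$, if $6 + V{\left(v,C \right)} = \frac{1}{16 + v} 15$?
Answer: $\frac{8}{125618909} \approx 6.3685 \cdot 10^{-8}$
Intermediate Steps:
$V{\left(v,C \right)} = -6 + \frac{15}{16 + v}$ ($V{\left(v,C \right)} = -6 + \frac{1}{16 + v} 15 = -6 + \frac{15}{16 + v}$)
$O{\left(z,M \right)} = 9 + z \left(M + z\right) \left(M + z^{2}\right)$
$\frac{1}{V{\left(8,x \right)} + O{\left(-40,-251 \right)}} = \frac{1}{\frac{3 \left(-27 - 16\right)}{16 + 8} - \left(-9 - 16064000 - 2560000 + 401600 + 2520040\right)} = \frac{1}{\frac{3 \left(-27 - 16\right)}{24} - -15702369} = \frac{1}{3 \cdot \frac{1}{24} \left(-43\right) + \left(9 + 2560000 - 401600 + 16064000 - 2520040\right)} = \frac{1}{- \frac{43}{8} + 15702369} = \frac{1}{\frac{125618909}{8}} = \frac{8}{125618909}$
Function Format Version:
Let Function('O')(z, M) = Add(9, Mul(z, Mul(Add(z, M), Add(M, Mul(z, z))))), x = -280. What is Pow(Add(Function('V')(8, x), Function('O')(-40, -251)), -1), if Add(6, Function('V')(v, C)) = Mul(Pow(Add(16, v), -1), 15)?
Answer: Rational(8, 125618909) ≈ 6.3685e-8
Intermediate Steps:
Function('V')(v, C) = Add(-6, Mul(15, Pow(Add(16, v), -1))) (Function('V')(v, C) = Add(-6, Mul(Pow(Add(16, v), -1), 15)) = Add(-6, Mul(15, Pow(Add(16, v), -1))))
Function('O')(z, M) = Add(9, Mul(z, Add(M, z), Add(M, Pow(z, 2)))) (Function('O')(z, M) = Add(9, Mul(z, Mul(Add(M, z), Add(M, Pow(z, 2))))) = Add(9, Mul(z, Add(M, z), Add(M, Pow(z, 2)))))
Pow(Add(Function('V')(8, x), Function('O')(-40, -251)), -1) = Pow(Add(Mul(3, Pow(Add(16, 8), -1), Add(-27, Mul(-2, 8))), Add(9, Pow(-40, 4), Mul(-251, Pow(-40, 2)), Mul(-251, Pow(-40, 3)), Mul(-40, Pow(-251, 2)))), -1) = Pow(Add(Mul(3, Pow(24, -1), Add(-27, -16)), Add(9, 2560000, Mul(-251, 1600), Mul(-251, -64000), Mul(-40, 63001))), -1) = Pow(Add(Mul(3, Rational(1, 24), -43), Add(9, 2560000, -401600, 16064000, -2520040)), -1) = Pow(Add(Rational(-43, 8), 15702369), -1) = Pow(Rational(125618909, 8), -1) = Rational(8, 125618909)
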